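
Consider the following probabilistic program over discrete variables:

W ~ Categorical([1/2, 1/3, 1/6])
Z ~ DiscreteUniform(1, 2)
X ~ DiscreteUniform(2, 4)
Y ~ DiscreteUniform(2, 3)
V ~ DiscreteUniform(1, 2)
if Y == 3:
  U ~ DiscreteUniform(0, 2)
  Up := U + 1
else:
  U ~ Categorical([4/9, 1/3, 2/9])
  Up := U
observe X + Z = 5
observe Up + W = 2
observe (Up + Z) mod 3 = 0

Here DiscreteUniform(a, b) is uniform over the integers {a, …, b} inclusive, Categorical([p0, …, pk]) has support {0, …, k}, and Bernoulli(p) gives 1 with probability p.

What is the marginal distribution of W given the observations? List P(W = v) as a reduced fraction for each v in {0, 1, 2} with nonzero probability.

P(W=0) = 5/9, P(W=1) = 4/9

Enumerate traces; 8 have nonzero weight after conditioning:
  (W=0, Z=1, X=4, Y=2, V=1, U=2) weight 1/216
  (W=0, Z=1, X=4, Y=2, V=2, U=2) weight 1/216
  (W=0, Z=1, X=4, Y=3, V=1, U=1) weight 1/144
  (W=0, Z=1, X=4, Y=3, V=2, U=1) weight 1/144
  (W=1, Z=2, X=3, Y=2, V=1, U=1) weight 1/216
  (W=1, Z=2, X=3, Y=2, V=2, U=1) weight 1/216
  (W=1, Z=2, X=3, Y=3, V=1, U=0) weight 1/216
  (W=1, Z=2, X=3, Y=3, V=2, U=0) weight 1/216
Group by W:
  weight(W=0) = 5/216
  weight(W=1) = 1/54
Total weight = 5/216 + 1/54 = 1/24
P(W=0 | obs) = 5/216 / 1/24 = 5/9
P(W=1 | obs) = 1/54 / 1/24 = 4/9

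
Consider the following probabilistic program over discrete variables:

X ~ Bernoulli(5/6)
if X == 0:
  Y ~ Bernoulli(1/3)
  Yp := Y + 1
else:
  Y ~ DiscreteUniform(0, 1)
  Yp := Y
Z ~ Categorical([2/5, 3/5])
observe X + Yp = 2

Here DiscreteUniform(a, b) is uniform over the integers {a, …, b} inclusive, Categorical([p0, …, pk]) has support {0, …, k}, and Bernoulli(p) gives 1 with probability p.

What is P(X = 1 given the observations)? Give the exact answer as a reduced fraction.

Enumerate traces; 4 have nonzero weight after conditioning:
  (X=0, Y=1, Z=0) weight 1/45
  (X=0, Y=1, Z=1) weight 1/30
  (X=1, Y=1, Z=0) weight 1/6
  (X=1, Y=1, Z=1) weight 1/4
Group by X:
  weight(X=0) = 1/18
  weight(X=1) = 5/12
Total weight = 1/18 + 5/12 = 17/36
P(X=0 | obs) = 1/18 / 17/36 = 2/17
P(X=1 | obs) = 5/12 / 17/36 = 15/17

P(X = 1 | obs) = 15/17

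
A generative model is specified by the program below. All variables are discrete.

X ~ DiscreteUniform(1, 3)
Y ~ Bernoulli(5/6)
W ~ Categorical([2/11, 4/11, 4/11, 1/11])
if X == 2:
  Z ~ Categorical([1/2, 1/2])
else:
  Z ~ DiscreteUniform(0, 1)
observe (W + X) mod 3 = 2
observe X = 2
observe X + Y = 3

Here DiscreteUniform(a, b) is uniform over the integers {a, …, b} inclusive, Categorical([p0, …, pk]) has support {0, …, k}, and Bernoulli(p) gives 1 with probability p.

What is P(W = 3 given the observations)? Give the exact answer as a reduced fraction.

P(W = 3 | obs) = 1/3

Enumerate traces; 4 have nonzero weight after conditioning:
  (X=2, Y=1, W=0, Z=0) weight 5/198
  (X=2, Y=1, W=0, Z=1) weight 5/198
  (X=2, Y=1, W=3, Z=0) weight 5/396
  (X=2, Y=1, W=3, Z=1) weight 5/396
Group by W:
  weight(W=0) = 5/99
  weight(W=3) = 5/198
Total weight = 5/99 + 5/198 = 5/66
P(W=0 | obs) = 5/99 / 5/66 = 2/3
P(W=3 | obs) = 5/198 / 5/66 = 1/3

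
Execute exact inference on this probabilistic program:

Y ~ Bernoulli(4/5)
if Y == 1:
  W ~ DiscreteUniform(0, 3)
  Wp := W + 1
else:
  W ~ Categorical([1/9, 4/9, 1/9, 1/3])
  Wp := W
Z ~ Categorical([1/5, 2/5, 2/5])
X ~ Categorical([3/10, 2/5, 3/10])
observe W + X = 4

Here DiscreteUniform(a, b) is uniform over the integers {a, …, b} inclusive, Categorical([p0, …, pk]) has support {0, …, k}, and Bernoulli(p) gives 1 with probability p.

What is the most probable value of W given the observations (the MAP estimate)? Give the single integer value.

Enumerate traces; 12 have nonzero weight after conditioning:
  (Y=0, W=2, Z=0, X=2) weight 1/750
  (Y=0, W=2, Z=1, X=2) weight 1/375
  (Y=0, W=2, Z=2, X=2) weight 1/375
  (Y=0, W=3, Z=0, X=1) weight 2/375
  (Y=0, W=3, Z=1, X=1) weight 4/375
  (Y=0, W=3, Z=2, X=1) weight 4/375
  (Y=1, W=2, Z=0, X=2) weight 3/250
  (Y=1, W=2, Z=1, X=2) weight 3/125
  … 4 more
Group by W:
  weight(W=2) = 1/15
  weight(W=3) = 8/75
Total weight = 1/15 + 8/75 = 13/75
P(W=2 | obs) = 1/15 / 13/75 = 5/13
P(W=3 | obs) = 8/75 / 13/75 = 8/13
argmax = 3

argmax_v P(W = v | obs) = 3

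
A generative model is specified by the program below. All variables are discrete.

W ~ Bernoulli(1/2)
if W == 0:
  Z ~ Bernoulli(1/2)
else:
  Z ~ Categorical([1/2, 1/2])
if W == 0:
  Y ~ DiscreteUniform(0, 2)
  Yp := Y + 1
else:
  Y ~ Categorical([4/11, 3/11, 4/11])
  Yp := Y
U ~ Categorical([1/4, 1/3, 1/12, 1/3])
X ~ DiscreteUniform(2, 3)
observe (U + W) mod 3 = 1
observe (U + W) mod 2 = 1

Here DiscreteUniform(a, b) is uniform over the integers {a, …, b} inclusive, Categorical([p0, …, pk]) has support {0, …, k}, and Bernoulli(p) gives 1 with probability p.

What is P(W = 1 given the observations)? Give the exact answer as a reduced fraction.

Enumerate traces; 24 have nonzero weight after conditioning:
  (W=0, Z=0, Y=0, U=1, X=2) weight 1/72
  (W=0, Z=0, Y=0, U=1, X=3) weight 1/72
  (W=0, Z=0, Y=1, U=1, X=2) weight 1/72
  (W=0, Z=0, Y=1, U=1, X=3) weight 1/72
  (W=0, Z=0, Y=2, U=1, X=2) weight 1/72
  (W=0, Z=0, Y=2, U=1, X=3) weight 1/72
  (W=0, Z=1, Y=0, U=1, X=2) weight 1/72
  (W=0, Z=1, Y=0, U=1, X=3) weight 1/72
  (W=1, Z=0, Y=0, U=0, X=2) weight 1/88
  … 15 more
Group by W:
  weight(W=0) = 1/6
  weight(W=1) = 1/8
Total weight = 1/6 + 1/8 = 7/24
P(W=0 | obs) = 1/6 / 7/24 = 4/7
P(W=1 | obs) = 1/8 / 7/24 = 3/7

P(W = 1 | obs) = 3/7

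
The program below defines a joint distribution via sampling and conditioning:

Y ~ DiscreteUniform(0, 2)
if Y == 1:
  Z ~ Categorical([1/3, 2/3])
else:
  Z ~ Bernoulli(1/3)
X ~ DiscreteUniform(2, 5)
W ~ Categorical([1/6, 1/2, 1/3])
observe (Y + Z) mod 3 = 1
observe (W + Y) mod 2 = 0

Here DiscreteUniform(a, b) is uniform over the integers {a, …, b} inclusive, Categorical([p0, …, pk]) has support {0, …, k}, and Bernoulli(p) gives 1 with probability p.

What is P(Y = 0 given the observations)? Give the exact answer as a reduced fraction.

P(Y = 0 | obs) = 1/2

Enumerate traces; 12 have nonzero weight after conditioning:
  (Y=0, Z=1, X=2, W=0) weight 1/216
  (Y=0, Z=1, X=2, W=2) weight 1/108
  (Y=0, Z=1, X=3, W=0) weight 1/216
  (Y=0, Z=1, X=3, W=2) weight 1/108
  (Y=0, Z=1, X=4, W=0) weight 1/216
  (Y=0, Z=1, X=4, W=2) weight 1/108
  (Y=0, Z=1, X=5, W=0) weight 1/216
  (Y=0, Z=1, X=5, W=2) weight 1/108
  (Y=1, Z=0, X=2, W=1) weight 1/72
  … 3 more
Group by Y:
  weight(Y=0) = 1/18
  weight(Y=1) = 1/18
Total weight = 1/18 + 1/18 = 1/9
P(Y=0 | obs) = 1/18 / 1/9 = 1/2
P(Y=1 | obs) = 1/18 / 1/9 = 1/2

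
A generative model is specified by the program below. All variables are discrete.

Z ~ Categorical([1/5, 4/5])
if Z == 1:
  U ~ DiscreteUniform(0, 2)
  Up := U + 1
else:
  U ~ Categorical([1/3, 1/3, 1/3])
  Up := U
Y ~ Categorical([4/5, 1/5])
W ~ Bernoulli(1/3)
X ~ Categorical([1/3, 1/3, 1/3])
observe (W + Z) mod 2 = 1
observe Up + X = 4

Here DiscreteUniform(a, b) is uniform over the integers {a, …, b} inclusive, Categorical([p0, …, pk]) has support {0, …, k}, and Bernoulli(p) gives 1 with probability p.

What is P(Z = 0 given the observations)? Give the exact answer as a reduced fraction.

Enumerate traces; 6 have nonzero weight after conditioning:
  (Z=0, U=2, Y=0, W=1, X=2) weight 4/675
  (Z=0, U=2, Y=1, W=1, X=2) weight 1/675
  (Z=1, U=1, Y=0, W=0, X=2) weight 32/675
  (Z=1, U=1, Y=1, W=0, X=2) weight 8/675
  (Z=1, U=2, Y=0, W=0, X=1) weight 32/675
  (Z=1, U=2, Y=1, W=0, X=1) weight 8/675
Group by Z:
  weight(Z=0) = 1/135
  weight(Z=1) = 16/135
Total weight = 1/135 + 16/135 = 17/135
P(Z=0 | obs) = 1/135 / 17/135 = 1/17
P(Z=1 | obs) = 16/135 / 17/135 = 16/17

P(Z = 0 | obs) = 1/17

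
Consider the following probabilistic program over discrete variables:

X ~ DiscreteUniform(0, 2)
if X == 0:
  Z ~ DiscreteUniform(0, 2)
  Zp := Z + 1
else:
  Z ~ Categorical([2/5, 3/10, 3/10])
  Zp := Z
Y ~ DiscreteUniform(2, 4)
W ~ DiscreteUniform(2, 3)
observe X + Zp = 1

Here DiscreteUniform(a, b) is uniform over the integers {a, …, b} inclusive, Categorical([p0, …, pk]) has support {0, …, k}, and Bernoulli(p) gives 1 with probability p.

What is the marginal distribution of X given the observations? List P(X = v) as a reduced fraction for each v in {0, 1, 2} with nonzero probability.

Enumerate traces; 12 have nonzero weight after conditioning:
  (X=0, Z=0, Y=2, W=2) weight 1/54
  (X=0, Z=0, Y=2, W=3) weight 1/54
  (X=0, Z=0, Y=3, W=2) weight 1/54
  (X=0, Z=0, Y=3, W=3) weight 1/54
  (X=0, Z=0, Y=4, W=2) weight 1/54
  (X=0, Z=0, Y=4, W=3) weight 1/54
  (X=1, Z=0, Y=2, W=2) weight 1/45
  (X=1, Z=0, Y=2, W=3) weight 1/45
  … 4 more
Group by X:
  weight(X=0) = 1/9
  weight(X=1) = 2/15
Total weight = 1/9 + 2/15 = 11/45
P(X=0 | obs) = 1/9 / 11/45 = 5/11
P(X=1 | obs) = 2/15 / 11/45 = 6/11

P(X=0) = 5/11, P(X=1) = 6/11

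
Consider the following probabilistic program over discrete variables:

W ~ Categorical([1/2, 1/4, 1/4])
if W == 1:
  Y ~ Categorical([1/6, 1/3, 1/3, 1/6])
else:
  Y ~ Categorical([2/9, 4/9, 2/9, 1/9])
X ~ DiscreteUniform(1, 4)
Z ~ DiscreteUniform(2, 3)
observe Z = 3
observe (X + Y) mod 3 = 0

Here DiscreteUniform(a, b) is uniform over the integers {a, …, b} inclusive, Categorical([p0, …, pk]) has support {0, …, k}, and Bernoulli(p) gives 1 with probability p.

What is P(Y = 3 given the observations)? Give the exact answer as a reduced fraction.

Enumerate traces; 15 have nonzero weight after conditioning:
  (W=0, Y=0, X=3, Z=3) weight 1/72
  (W=0, Y=1, X=2, Z=3) weight 1/36
  (W=0, Y=2, X=1, Z=3) weight 1/72
  (W=0, Y=2, X=4, Z=3) weight 1/72
  (W=0, Y=3, X=3, Z=3) weight 1/144
  (W=1, Y=0, X=3, Z=3) weight 1/192
  (W=1, Y=1, X=2, Z=3) weight 1/96
  (W=1, Y=2, X=1, Z=3) weight 1/96
  … 7 more
Group by Y:
  weight(Y=0) = 5/192
  weight(Y=1) = 5/96
  weight(Y=2) = 1/16
  weight(Y=3) = 1/64
Total weight = 5/192 + 5/96 + 1/16 + 1/64 = 5/32
P(Y=0 | obs) = 5/192 / 5/32 = 1/6
P(Y=1 | obs) = 5/96 / 5/32 = 1/3
P(Y=2 | obs) = 1/16 / 5/32 = 2/5
P(Y=3 | obs) = 1/64 / 5/32 = 1/10

P(Y = 3 | obs) = 1/10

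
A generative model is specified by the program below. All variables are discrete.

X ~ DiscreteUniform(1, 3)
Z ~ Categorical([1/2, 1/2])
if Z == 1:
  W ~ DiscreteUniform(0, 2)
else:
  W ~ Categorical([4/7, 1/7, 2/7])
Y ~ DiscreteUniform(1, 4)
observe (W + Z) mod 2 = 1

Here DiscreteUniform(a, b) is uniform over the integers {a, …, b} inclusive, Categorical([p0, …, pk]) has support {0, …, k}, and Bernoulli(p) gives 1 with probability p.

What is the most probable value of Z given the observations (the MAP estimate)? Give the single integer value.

argmax_v P(Z = v | obs) = 1

Enumerate traces; 36 have nonzero weight after conditioning:
  (X=1, Z=0, W=1, Y=1) weight 1/168
  (X=1, Z=0, W=1, Y=2) weight 1/168
  (X=1, Z=0, W=1, Y=3) weight 1/168
  (X=1, Z=0, W=1, Y=4) weight 1/168
  (X=1, Z=1, W=0, Y=1) weight 1/72
  (X=1, Z=1, W=0, Y=2) weight 1/72
  (X=1, Z=1, W=0, Y=3) weight 1/72
  (X=1, Z=1, W=0, Y=4) weight 1/72
  … 28 more
Group by Z:
  weight(Z=0) = 1/14
  weight(Z=1) = 1/3
Total weight = 1/14 + 1/3 = 17/42
P(Z=0 | obs) = 1/14 / 17/42 = 3/17
P(Z=1 | obs) = 1/3 / 17/42 = 14/17
argmax = 1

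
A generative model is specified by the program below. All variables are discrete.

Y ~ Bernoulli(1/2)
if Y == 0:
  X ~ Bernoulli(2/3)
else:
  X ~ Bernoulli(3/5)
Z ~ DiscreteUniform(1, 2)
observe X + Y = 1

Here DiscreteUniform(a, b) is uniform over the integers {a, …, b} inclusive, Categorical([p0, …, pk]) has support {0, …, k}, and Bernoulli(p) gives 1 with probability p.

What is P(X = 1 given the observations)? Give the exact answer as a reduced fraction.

Enumerate traces; 4 have nonzero weight after conditioning:
  (Y=0, X=1, Z=1) weight 1/6
  (Y=0, X=1, Z=2) weight 1/6
  (Y=1, X=0, Z=1) weight 1/10
  (Y=1, X=0, Z=2) weight 1/10
Group by X:
  weight(X=0) = 1/5
  weight(X=1) = 1/3
Total weight = 1/5 + 1/3 = 8/15
P(X=0 | obs) = 1/5 / 8/15 = 3/8
P(X=1 | obs) = 1/3 / 8/15 = 5/8

P(X = 1 | obs) = 5/8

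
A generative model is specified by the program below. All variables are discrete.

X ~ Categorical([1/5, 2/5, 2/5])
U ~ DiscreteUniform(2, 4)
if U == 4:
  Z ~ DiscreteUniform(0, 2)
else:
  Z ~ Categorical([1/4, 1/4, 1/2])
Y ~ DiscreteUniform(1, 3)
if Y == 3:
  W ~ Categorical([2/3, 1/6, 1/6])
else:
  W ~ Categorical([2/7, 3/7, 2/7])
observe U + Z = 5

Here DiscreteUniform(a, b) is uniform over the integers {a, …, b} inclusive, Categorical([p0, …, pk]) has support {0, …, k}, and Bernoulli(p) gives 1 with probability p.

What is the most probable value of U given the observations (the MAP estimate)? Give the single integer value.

Enumerate traces; 54 have nonzero weight after conditioning:
  (X=0, U=3, Z=2, Y=1, W=0) weight 1/315
  (X=0, U=3, Z=2, Y=1, W=1) weight 1/210
  (X=0, U=3, Z=2, Y=1, W=2) weight 1/315
  (X=0, U=3, Z=2, Y=2, W=0) weight 1/315
  (X=0, U=3, Z=2, Y=2, W=1) weight 1/210
  (X=0, U=3, Z=2, Y=2, W=2) weight 1/315
  (X=0, U=3, Z=2, Y=3, W=0) weight 1/135
  (X=0, U=3, Z=2, Y=3, W=1) weight 1/540
  (X=0, U=4, Z=1, Y=1, W=0) weight 2/945
  … 45 more
Group by U:
  weight(U=3) = 1/6
  weight(U=4) = 1/9
Total weight = 1/6 + 1/9 = 5/18
P(U=3 | obs) = 1/6 / 5/18 = 3/5
P(U=4 | obs) = 1/9 / 5/18 = 2/5
argmax = 3

argmax_v P(U = v | obs) = 3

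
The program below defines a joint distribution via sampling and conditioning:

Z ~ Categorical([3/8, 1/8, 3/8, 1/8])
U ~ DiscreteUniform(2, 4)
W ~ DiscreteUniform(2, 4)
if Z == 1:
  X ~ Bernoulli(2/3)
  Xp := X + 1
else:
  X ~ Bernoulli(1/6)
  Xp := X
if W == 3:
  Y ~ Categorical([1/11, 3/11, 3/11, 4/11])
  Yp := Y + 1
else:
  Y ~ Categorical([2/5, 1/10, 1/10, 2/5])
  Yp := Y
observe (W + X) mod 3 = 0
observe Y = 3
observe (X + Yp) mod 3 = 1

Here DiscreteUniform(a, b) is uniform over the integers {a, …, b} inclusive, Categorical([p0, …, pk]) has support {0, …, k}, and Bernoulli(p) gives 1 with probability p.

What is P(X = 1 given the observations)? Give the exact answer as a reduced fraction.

Enumerate traces; 24 have nonzero weight after conditioning:
  (Z=0, U=2, W=2, X=1, Y=3) weight 1/360
  (Z=0, U=2, W=3, X=0, Y=3) weight 5/396
  (Z=0, U=3, W=2, X=1, Y=3) weight 1/360
  (Z=0, U=3, W=3, X=0, Y=3) weight 5/396
  (Z=0, U=4, W=2, X=1, Y=3) weight 1/360
  (Z=0, U=4, W=3, X=0, Y=3) weight 5/396
  (Z=1, U=2, W=2, X=1, Y=3) weight 1/270
  (Z=1, U=2, W=3, X=0, Y=3) weight 1/594
  … 16 more
Group by X:
  weight(X=0) = 37/396
  weight(X=1) = 11/360
Total weight = 37/396 + 11/360 = 491/3960
P(X=0 | obs) = 37/396 / 491/3960 = 370/491
P(X=1 | obs) = 11/360 / 491/3960 = 121/491

P(X = 1 | obs) = 121/491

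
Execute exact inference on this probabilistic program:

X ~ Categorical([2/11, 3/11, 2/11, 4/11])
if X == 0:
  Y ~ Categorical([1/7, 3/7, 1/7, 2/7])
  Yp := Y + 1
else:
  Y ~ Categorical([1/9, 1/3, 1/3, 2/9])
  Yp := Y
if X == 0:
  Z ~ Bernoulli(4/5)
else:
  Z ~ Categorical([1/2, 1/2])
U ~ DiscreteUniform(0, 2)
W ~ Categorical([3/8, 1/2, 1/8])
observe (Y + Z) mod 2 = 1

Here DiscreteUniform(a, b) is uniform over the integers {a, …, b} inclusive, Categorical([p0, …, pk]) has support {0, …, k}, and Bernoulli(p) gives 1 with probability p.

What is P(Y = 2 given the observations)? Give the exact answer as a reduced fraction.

P(Y = 2 | obs) = 121/367

Enumerate traces; 144 have nonzero weight after conditioning:
  (X=0, Y=0, Z=1, U=0, W=0) weight 1/385
  (X=0, Y=0, Z=1, U=0, W=1) weight 4/1155
  (X=0, Y=0, Z=1, U=0, W=2) weight 1/1155
  (X=0, Y=0, Z=1, U=1, W=0) weight 1/385
  (X=0, Y=0, Z=1, U=1, W=1) weight 4/1155
  (X=0, Y=0, Z=1, U=1, W=2) weight 1/1155
  (X=0, Y=0, Z=1, U=2, W=0) weight 1/385
  (X=0, Y=0, Z=1, U=2, W=1) weight 4/1155
  (X=0, Y=1, Z=0, U=0, W=0) weight 3/1540
  (X=0, Y=2, Z=1, U=0, W=0) weight 1/385
  … 134 more
Group by Y:
  weight(Y=0) = 51/770
  weight(Y=1) = 117/770
  weight(Y=2) = 11/70
  weight(Y=3) = 39/385
Total weight = 51/770 + 117/770 + 11/70 + 39/385 = 367/770
P(Y=0 | obs) = 51/770 / 367/770 = 51/367
P(Y=1 | obs) = 117/770 / 367/770 = 117/367
P(Y=2 | obs) = 11/70 / 367/770 = 121/367
P(Y=3 | obs) = 39/385 / 367/770 = 78/367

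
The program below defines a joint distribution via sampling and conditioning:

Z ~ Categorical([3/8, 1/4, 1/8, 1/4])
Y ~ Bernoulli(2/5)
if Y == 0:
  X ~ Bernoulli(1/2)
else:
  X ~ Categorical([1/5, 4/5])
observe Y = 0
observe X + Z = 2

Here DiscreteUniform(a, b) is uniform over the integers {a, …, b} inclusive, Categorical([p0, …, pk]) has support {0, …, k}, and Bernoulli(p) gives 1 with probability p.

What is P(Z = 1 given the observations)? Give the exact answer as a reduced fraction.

P(Z = 1 | obs) = 2/3

Enumerate traces; 2 have nonzero weight after conditioning:
  (Z=1, Y=0, X=1) weight 3/40
  (Z=2, Y=0, X=0) weight 3/80
Group by Z:
  weight(Z=1) = 3/40
  weight(Z=2) = 3/80
Total weight = 3/40 + 3/80 = 9/80
P(Z=1 | obs) = 3/40 / 9/80 = 2/3
P(Z=2 | obs) = 3/80 / 9/80 = 1/3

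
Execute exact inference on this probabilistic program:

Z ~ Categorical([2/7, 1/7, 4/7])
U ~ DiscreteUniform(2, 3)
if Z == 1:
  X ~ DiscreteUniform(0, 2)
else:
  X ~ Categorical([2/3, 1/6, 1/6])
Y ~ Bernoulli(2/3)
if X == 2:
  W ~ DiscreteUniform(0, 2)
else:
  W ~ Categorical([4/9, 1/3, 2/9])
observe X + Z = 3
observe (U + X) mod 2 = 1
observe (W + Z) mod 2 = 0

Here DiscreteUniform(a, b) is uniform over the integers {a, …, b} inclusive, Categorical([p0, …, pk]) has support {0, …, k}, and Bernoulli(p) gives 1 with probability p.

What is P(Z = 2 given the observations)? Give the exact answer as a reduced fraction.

Enumerate traces; 6 have nonzero weight after conditioning:
  (Z=1, U=3, X=2, Y=0, W=1) weight 1/378
  (Z=1, U=3, X=2, Y=1, W=1) weight 1/189
  (Z=2, U=2, X=1, Y=0, W=0) weight 4/567
  (Z=2, U=2, X=1, Y=0, W=2) weight 2/567
  (Z=2, U=2, X=1, Y=1, W=0) weight 8/567
  (Z=2, U=2, X=1, Y=1, W=2) weight 4/567
Group by Z:
  weight(Z=1) = 1/126
  weight(Z=2) = 2/63
Total weight = 1/126 + 2/63 = 5/126
P(Z=1 | obs) = 1/126 / 5/126 = 1/5
P(Z=2 | obs) = 2/63 / 5/126 = 4/5

P(Z = 2 | obs) = 4/5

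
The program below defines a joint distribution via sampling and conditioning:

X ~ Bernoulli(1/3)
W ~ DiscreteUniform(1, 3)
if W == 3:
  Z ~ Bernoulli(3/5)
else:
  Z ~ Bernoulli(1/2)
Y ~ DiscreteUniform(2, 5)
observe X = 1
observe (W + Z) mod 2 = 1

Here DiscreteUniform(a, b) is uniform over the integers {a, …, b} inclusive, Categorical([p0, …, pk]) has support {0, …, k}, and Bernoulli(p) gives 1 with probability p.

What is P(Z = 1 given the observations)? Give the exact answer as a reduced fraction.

Enumerate traces; 12 have nonzero weight after conditioning:
  (X=1, W=1, Z=0, Y=2) weight 1/72
  (X=1, W=1, Z=0, Y=3) weight 1/72
  (X=1, W=1, Z=0, Y=4) weight 1/72
  (X=1, W=1, Z=0, Y=5) weight 1/72
  (X=1, W=2, Z=1, Y=2) weight 1/72
  (X=1, W=2, Z=1, Y=3) weight 1/72
  (X=1, W=2, Z=1, Y=4) weight 1/72
  (X=1, W=2, Z=1, Y=5) weight 1/72
  … 4 more
Group by Z:
  weight(Z=0) = 1/10
  weight(Z=1) = 1/18
Total weight = 1/10 + 1/18 = 7/45
P(Z=0 | obs) = 1/10 / 7/45 = 9/14
P(Z=1 | obs) = 1/18 / 7/45 = 5/14

P(Z = 1 | obs) = 5/14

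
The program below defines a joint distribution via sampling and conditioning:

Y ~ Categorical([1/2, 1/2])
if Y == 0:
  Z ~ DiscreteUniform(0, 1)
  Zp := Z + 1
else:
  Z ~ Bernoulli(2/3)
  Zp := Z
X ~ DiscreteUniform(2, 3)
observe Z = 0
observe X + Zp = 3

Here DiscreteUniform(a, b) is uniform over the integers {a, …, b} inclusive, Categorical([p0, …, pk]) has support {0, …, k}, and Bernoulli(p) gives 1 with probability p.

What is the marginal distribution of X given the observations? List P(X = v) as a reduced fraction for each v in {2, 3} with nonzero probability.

Enumerate traces; 2 have nonzero weight after conditioning:
  (Y=0, Z=0, X=2) weight 1/8
  (Y=1, Z=0, X=3) weight 1/12
Group by X:
  weight(X=2) = 1/8
  weight(X=3) = 1/12
Total weight = 1/8 + 1/12 = 5/24
P(X=2 | obs) = 1/8 / 5/24 = 3/5
P(X=3 | obs) = 1/12 / 5/24 = 2/5

P(X=2) = 3/5, P(X=3) = 2/5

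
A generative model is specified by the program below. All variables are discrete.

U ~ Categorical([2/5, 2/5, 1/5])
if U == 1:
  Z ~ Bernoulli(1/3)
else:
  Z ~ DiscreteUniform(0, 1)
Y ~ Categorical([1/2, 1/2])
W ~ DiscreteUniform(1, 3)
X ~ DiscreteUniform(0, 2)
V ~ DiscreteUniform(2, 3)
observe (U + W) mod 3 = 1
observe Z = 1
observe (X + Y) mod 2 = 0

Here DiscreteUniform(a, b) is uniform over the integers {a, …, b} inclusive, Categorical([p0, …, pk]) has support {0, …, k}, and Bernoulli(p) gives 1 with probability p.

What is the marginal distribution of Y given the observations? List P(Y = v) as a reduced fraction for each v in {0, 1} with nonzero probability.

Enumerate traces; 18 have nonzero weight after conditioning:
  (U=0, Z=1, Y=0, W=1, X=0, V=2) weight 1/180
  (U=0, Z=1, Y=0, W=1, X=0, V=3) weight 1/180
  (U=0, Z=1, Y=0, W=1, X=2, V=2) weight 1/180
  (U=0, Z=1, Y=0, W=1, X=2, V=3) weight 1/180
  (U=0, Z=1, Y=1, W=1, X=1, V=2) weight 1/180
  (U=0, Z=1, Y=1, W=1, X=1, V=3) weight 1/180
  (U=1, Z=1, Y=0, W=3, X=0, V=2) weight 1/270
  (U=1, Z=1, Y=0, W=3, X=0, V=3) weight 1/270
  … 10 more
Group by Y:
  weight(Y=0) = 13/270
  weight(Y=1) = 13/540
Total weight = 13/270 + 13/540 = 13/180
P(Y=0 | obs) = 13/270 / 13/180 = 2/3
P(Y=1 | obs) = 13/540 / 13/180 = 1/3

P(Y=0) = 2/3, P(Y=1) = 1/3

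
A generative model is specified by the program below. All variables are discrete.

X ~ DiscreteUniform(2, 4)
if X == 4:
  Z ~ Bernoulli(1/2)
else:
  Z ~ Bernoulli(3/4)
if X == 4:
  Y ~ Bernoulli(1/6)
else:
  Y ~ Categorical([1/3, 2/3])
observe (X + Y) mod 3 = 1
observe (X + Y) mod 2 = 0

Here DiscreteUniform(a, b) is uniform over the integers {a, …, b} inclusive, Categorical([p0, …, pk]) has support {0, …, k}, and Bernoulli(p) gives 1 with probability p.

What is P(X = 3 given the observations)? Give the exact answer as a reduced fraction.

Enumerate traces; 4 have nonzero weight after conditioning:
  (X=3, Z=0, Y=1) weight 1/18
  (X=3, Z=1, Y=1) weight 1/6
  (X=4, Z=0, Y=0) weight 5/36
  (X=4, Z=1, Y=0) weight 5/36
Group by X:
  weight(X=3) = 2/9
  weight(X=4) = 5/18
Total weight = 2/9 + 5/18 = 1/2
P(X=3 | obs) = 2/9 / 1/2 = 4/9
P(X=4 | obs) = 5/18 / 1/2 = 5/9

P(X = 3 | obs) = 4/9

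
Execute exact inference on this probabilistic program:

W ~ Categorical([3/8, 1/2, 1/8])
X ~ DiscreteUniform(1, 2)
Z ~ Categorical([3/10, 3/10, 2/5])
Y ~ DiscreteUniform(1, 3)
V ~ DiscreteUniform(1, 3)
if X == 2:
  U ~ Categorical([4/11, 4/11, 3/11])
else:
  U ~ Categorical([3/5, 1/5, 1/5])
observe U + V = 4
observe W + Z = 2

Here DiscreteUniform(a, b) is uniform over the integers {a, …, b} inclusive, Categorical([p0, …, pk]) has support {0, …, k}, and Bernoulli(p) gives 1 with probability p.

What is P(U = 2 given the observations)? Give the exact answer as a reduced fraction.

Enumerate traces; 36 have nonzero weight after conditioning:
  (W=0, X=1, Z=2, Y=1, V=2, U=2) weight 1/600
  (W=0, X=1, Z=2, Y=1, V=3, U=1) weight 1/600
  (W=0, X=1, Z=2, Y=2, V=2, U=2) weight 1/600
  (W=0, X=1, Z=2, Y=2, V=3, U=1) weight 1/600
  (W=0, X=1, Z=2, Y=3, V=2, U=2) weight 1/600
  (W=0, X=1, Z=2, Y=3, V=3, U=1) weight 1/600
  (W=0, X=2, Z=2, Y=1, V=2, U=2) weight 1/440
  (W=0, X=2, Z=2, Y=1, V=3, U=1) weight 1/330
  … 28 more
Group by U:
  weight(U=1) = 279/8800
  weight(U=2) = 117/4400
Total weight = 279/8800 + 117/4400 = 513/8800
P(U=1 | obs) = 279/8800 / 513/8800 = 31/57
P(U=2 | obs) = 117/4400 / 513/8800 = 26/57

P(U = 2 | obs) = 26/57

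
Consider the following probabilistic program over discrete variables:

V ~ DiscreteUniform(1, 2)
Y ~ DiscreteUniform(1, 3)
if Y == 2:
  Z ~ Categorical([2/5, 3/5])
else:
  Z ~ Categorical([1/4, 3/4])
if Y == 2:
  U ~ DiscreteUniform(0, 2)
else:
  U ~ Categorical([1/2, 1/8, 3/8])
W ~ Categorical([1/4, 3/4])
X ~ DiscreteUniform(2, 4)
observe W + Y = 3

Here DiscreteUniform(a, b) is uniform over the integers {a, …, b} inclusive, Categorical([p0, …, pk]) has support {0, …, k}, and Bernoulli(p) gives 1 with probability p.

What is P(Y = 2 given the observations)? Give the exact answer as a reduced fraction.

P(Y = 2 | obs) = 3/4

Enumerate traces; 72 have nonzero weight after conditioning:
  (V=1, Y=2, Z=0, U=0, W=1, X=2) weight 1/180
  (V=1, Y=2, Z=0, U=0, W=1, X=3) weight 1/180
  (V=1, Y=2, Z=0, U=0, W=1, X=4) weight 1/180
  (V=1, Y=2, Z=0, U=1, W=1, X=2) weight 1/180
  (V=1, Y=2, Z=0, U=1, W=1, X=3) weight 1/180
  (V=1, Y=2, Z=0, U=1, W=1, X=4) weight 1/180
  (V=1, Y=2, Z=0, U=2, W=1, X=2) weight 1/180
  (V=1, Y=2, Z=0, U=2, W=1, X=3) weight 1/180
  (V=1, Y=3, Z=0, U=0, W=0, X=2) weight 1/576
  … 63 more
Group by Y:
  weight(Y=2) = 1/4
  weight(Y=3) = 1/12
Total weight = 1/4 + 1/12 = 1/3
P(Y=2 | obs) = 1/4 / 1/3 = 3/4
P(Y=3 | obs) = 1/12 / 1/3 = 1/4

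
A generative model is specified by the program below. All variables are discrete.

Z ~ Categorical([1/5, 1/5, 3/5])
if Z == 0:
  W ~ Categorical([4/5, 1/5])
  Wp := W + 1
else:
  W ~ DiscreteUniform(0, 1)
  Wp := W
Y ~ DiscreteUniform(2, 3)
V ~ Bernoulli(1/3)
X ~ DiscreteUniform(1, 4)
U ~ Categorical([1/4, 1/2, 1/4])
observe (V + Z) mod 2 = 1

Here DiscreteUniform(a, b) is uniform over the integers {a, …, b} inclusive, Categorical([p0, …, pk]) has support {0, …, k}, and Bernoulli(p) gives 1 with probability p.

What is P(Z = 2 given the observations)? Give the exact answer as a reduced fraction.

Enumerate traces; 144 have nonzero weight after conditioning:
  (Z=0, W=0, Y=2, V=1, X=1, U=0) weight 1/600
  (Z=0, W=0, Y=2, V=1, X=1, U=1) weight 1/300
  (Z=0, W=0, Y=2, V=1, X=1, U=2) weight 1/600
  (Z=0, W=0, Y=2, V=1, X=2, U=0) weight 1/600
  (Z=0, W=0, Y=2, V=1, X=2, U=1) weight 1/300
  (Z=0, W=0, Y=2, V=1, X=2, U=2) weight 1/600
  (Z=0, W=0, Y=2, V=1, X=3, U=0) weight 1/600
  (Z=0, W=0, Y=2, V=1, X=3, U=1) weight 1/300
  (Z=1, W=0, Y=2, V=0, X=1, U=0) weight 1/480
  (Z=2, W=0, Y=2, V=1, X=1, U=0) weight 1/320
  … 134 more
Group by Z:
  weight(Z=0) = 1/15
  weight(Z=1) = 2/15
  weight(Z=2) = 1/5
Total weight = 1/15 + 2/15 + 1/5 = 2/5
P(Z=0 | obs) = 1/15 / 2/5 = 1/6
P(Z=1 | obs) = 2/15 / 2/5 = 1/3
P(Z=2 | obs) = 1/5 / 2/5 = 1/2

P(Z = 2 | obs) = 1/2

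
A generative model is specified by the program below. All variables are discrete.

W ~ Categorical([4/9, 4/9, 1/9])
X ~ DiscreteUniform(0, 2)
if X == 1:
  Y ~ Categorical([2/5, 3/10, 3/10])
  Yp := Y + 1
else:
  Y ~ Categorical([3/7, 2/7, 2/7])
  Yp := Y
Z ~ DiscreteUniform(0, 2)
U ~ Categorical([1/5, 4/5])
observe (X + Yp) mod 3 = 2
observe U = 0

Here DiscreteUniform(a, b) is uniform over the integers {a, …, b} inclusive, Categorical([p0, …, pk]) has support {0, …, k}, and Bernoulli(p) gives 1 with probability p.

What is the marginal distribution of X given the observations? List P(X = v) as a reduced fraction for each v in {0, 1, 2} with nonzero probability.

P(X=0) = 10/39, P(X=1) = 14/39, P(X=2) = 5/13

Enumerate traces; 27 have nonzero weight after conditioning:
  (W=0, X=0, Y=2, Z=0, U=0) weight 8/2835
  (W=0, X=0, Y=2, Z=1, U=0) weight 8/2835
  (W=0, X=0, Y=2, Z=2, U=0) weight 8/2835
  (W=0, X=1, Y=0, Z=0, U=0) weight 8/2025
  (W=0, X=1, Y=0, Z=1, U=0) weight 8/2025
  (W=0, X=1, Y=0, Z=2, U=0) weight 8/2025
  (W=0, X=2, Y=0, Z=0, U=0) weight 4/945
  (W=0, X=2, Y=0, Z=1, U=0) weight 4/945
  … 19 more
Group by X:
  weight(X=0) = 2/105
  weight(X=1) = 2/75
  weight(X=2) = 1/35
Total weight = 2/105 + 2/75 + 1/35 = 13/175
P(X=0 | obs) = 2/105 / 13/175 = 10/39
P(X=1 | obs) = 2/75 / 13/175 = 14/39
P(X=2 | obs) = 1/35 / 13/175 = 5/13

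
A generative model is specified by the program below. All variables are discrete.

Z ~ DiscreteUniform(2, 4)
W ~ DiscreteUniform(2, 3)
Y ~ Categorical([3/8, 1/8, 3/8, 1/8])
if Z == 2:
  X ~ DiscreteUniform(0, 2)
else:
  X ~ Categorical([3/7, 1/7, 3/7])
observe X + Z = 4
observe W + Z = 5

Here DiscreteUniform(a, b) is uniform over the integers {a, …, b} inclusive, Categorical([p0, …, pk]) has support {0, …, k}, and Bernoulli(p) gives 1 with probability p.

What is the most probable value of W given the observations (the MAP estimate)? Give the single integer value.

Enumerate traces; 8 have nonzero weight after conditioning:
  (Z=2, W=3, Y=0, X=2) weight 1/48
  (Z=2, W=3, Y=1, X=2) weight 1/144
  (Z=2, W=3, Y=2, X=2) weight 1/48
  (Z=2, W=3, Y=3, X=2) weight 1/144
  (Z=3, W=2, Y=0, X=1) weight 1/112
  (Z=3, W=2, Y=1, X=1) weight 1/336
  (Z=3, W=2, Y=2, X=1) weight 1/112
  (Z=3, W=2, Y=3, X=1) weight 1/336
Group by W:
  weight(W=2) = 1/42
  weight(W=3) = 1/18
Total weight = 1/42 + 1/18 = 5/63
P(W=2 | obs) = 1/42 / 5/63 = 3/10
P(W=3 | obs) = 1/18 / 5/63 = 7/10
argmax = 3

argmax_v P(W = v | obs) = 3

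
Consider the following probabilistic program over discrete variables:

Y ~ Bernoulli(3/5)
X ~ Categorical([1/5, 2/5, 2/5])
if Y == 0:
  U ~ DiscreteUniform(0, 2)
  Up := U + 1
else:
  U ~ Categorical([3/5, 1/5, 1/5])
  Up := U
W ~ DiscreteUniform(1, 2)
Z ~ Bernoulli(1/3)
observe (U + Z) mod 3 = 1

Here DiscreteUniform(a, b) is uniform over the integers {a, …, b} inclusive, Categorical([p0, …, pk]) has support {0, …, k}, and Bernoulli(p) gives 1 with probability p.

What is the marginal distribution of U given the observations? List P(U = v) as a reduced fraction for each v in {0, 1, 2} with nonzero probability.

P(U=0) = 37/75, P(U=1) = 38/75

Enumerate traces; 24 have nonzero weight after conditioning:
  (Y=0, X=0, U=0, W=1, Z=1) weight 1/225
  (Y=0, X=0, U=0, W=2, Z=1) weight 1/225
  (Y=0, X=0, U=1, W=1, Z=0) weight 2/225
  (Y=0, X=0, U=1, W=2, Z=0) weight 2/225
  (Y=0, X=1, U=0, W=1, Z=1) weight 2/225
  (Y=0, X=1, U=0, W=2, Z=1) weight 2/225
  (Y=0, X=1, U=1, W=1, Z=0) weight 4/225
  (Y=0, X=1, U=1, W=2, Z=0) weight 4/225
  … 16 more
Group by U:
  weight(U=0) = 37/225
  weight(U=1) = 38/225
Total weight = 37/225 + 38/225 = 1/3
P(U=0 | obs) = 37/225 / 1/3 = 37/75
P(U=1 | obs) = 38/225 / 1/3 = 38/75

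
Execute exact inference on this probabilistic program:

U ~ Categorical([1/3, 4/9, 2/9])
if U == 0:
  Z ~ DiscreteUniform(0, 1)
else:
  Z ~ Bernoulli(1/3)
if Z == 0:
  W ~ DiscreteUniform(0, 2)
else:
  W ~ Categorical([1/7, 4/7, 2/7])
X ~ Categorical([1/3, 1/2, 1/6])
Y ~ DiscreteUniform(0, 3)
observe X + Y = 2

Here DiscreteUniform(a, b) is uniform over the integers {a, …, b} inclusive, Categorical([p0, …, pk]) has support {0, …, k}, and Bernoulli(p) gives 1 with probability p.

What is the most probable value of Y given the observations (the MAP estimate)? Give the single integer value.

Enumerate traces; 54 have nonzero weight after conditioning:
  (U=0, Z=0, W=0, X=0, Y=2) weight 1/216
  (U=0, Z=0, W=0, X=1, Y=1) weight 1/144
  (U=0, Z=0, W=0, X=2, Y=0) weight 1/432
  (U=0, Z=0, W=1, X=0, Y=2) weight 1/216
  (U=0, Z=0, W=1, X=1, Y=1) weight 1/144
  (U=0, Z=0, W=1, X=2, Y=0) weight 1/432
  (U=0, Z=0, W=2, X=0, Y=2) weight 1/216
  (U=0, Z=0, W=2, X=1, Y=1) weight 1/144
  … 46 more
Group by Y:
  weight(Y=0) = 1/24
  weight(Y=1) = 1/8
  weight(Y=2) = 1/12
Total weight = 1/24 + 1/8 + 1/12 = 1/4
P(Y=0 | obs) = 1/24 / 1/4 = 1/6
P(Y=1 | obs) = 1/8 / 1/4 = 1/2
P(Y=2 | obs) = 1/12 / 1/4 = 1/3
argmax = 1

argmax_v P(Y = v | obs) = 1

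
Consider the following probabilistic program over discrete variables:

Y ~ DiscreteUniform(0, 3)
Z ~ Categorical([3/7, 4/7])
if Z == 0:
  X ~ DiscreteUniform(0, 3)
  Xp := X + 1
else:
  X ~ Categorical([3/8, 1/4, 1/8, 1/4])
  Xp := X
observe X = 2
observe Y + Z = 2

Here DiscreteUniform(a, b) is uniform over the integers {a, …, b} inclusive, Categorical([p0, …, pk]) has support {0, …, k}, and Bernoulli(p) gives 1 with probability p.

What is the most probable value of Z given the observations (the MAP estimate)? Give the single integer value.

argmax_v P(Z = v | obs) = 0

Enumerate traces; 2 have nonzero weight after conditioning:
  (Y=1, Z=1, X=2) weight 1/56
  (Y=2, Z=0, X=2) weight 3/112
Group by Z:
  weight(Z=0) = 3/112
  weight(Z=1) = 1/56
Total weight = 3/112 + 1/56 = 5/112
P(Z=0 | obs) = 3/112 / 5/112 = 3/5
P(Z=1 | obs) = 1/56 / 5/112 = 2/5
argmax = 0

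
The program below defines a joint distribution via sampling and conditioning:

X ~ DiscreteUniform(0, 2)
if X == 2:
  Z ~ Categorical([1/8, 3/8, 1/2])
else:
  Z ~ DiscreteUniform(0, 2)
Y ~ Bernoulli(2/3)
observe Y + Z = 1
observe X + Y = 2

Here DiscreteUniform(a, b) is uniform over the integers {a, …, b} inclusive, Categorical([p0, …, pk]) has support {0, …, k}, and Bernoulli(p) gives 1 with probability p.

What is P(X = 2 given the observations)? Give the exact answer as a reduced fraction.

P(X = 2 | obs) = 9/25

Enumerate traces; 2 have nonzero weight after conditioning:
  (X=1, Z=0, Y=1) weight 2/27
  (X=2, Z=1, Y=0) weight 1/24
Group by X:
  weight(X=1) = 2/27
  weight(X=2) = 1/24
Total weight = 2/27 + 1/24 = 25/216
P(X=1 | obs) = 2/27 / 25/216 = 16/25
P(X=2 | obs) = 1/24 / 25/216 = 9/25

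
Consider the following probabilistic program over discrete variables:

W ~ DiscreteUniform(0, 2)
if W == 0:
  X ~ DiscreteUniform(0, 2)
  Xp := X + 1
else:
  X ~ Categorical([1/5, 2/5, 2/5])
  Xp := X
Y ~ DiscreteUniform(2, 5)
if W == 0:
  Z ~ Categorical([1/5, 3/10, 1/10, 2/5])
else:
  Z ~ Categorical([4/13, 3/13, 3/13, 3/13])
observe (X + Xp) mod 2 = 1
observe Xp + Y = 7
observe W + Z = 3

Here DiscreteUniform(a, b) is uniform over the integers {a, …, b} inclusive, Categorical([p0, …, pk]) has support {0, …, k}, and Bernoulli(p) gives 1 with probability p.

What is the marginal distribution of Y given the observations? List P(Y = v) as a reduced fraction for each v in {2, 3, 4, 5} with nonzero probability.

P(Y=4) = 1/2, P(Y=5) = 1/2

Enumerate traces; 2 have nonzero weight after conditioning:
  (W=0, X=1, Y=5, Z=3) weight 1/90
  (W=0, X=2, Y=4, Z=3) weight 1/90
Group by Y:
  weight(Y=4) = 1/90
  weight(Y=5) = 1/90
Total weight = 1/90 + 1/90 = 1/45
P(Y=4 | obs) = 1/90 / 1/45 = 1/2
P(Y=5 | obs) = 1/90 / 1/45 = 1/2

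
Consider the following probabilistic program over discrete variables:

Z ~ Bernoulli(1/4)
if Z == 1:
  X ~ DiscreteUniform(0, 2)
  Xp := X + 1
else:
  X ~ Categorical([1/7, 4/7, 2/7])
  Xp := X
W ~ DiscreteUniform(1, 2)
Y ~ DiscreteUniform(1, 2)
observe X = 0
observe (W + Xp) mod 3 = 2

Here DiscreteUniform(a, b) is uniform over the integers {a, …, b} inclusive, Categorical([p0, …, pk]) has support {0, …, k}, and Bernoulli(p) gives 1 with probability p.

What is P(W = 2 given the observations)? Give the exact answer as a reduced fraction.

P(W = 2 | obs) = 9/16

Enumerate traces; 4 have nonzero weight after conditioning:
  (Z=0, X=0, W=2, Y=1) weight 3/112
  (Z=0, X=0, W=2, Y=2) weight 3/112
  (Z=1, X=0, W=1, Y=1) weight 1/48
  (Z=1, X=0, W=1, Y=2) weight 1/48
Group by W:
  weight(W=1) = 1/24
  weight(W=2) = 3/56
Total weight = 1/24 + 3/56 = 2/21
P(W=1 | obs) = 1/24 / 2/21 = 7/16
P(W=2 | obs) = 3/56 / 2/21 = 9/16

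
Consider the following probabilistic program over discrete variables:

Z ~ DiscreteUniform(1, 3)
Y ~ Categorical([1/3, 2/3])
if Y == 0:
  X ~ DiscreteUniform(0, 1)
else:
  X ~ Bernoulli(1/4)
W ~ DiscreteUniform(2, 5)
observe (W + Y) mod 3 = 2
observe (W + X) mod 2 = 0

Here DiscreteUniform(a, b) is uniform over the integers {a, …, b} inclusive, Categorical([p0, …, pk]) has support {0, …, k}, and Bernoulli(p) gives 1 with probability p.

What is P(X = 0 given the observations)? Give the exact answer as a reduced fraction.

Enumerate traces; 9 have nonzero weight after conditioning:
  (Z=1, Y=0, X=0, W=2) weight 1/72
  (Z=1, Y=0, X=1, W=5) weight 1/72
  (Z=1, Y=1, X=0, W=4) weight 1/24
  (Z=2, Y=0, X=0, W=2) weight 1/72
  (Z=2, Y=0, X=1, W=5) weight 1/72
  (Z=2, Y=1, X=0, W=4) weight 1/24
  (Z=3, Y=0, X=0, W=2) weight 1/72
  (Z=3, Y=0, X=1, W=5) weight 1/72
  … 1 more
Group by X:
  weight(X=0) = 1/6
  weight(X=1) = 1/24
Total weight = 1/6 + 1/24 = 5/24
P(X=0 | obs) = 1/6 / 5/24 = 4/5
P(X=1 | obs) = 1/24 / 5/24 = 1/5

P(X = 0 | obs) = 4/5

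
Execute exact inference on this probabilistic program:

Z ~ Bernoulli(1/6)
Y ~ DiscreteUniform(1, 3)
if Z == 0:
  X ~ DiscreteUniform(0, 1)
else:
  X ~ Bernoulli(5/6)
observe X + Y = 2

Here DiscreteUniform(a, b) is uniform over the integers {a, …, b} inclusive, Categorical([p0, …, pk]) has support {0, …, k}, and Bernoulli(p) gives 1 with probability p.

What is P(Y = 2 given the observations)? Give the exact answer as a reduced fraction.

Enumerate traces; 4 have nonzero weight after conditioning:
  (Z=0, Y=1, X=1) weight 5/36
  (Z=0, Y=2, X=0) weight 5/36
  (Z=1, Y=1, X=1) weight 5/108
  (Z=1, Y=2, X=0) weight 1/108
Group by Y:
  weight(Y=1) = 5/27
  weight(Y=2) = 4/27
Total weight = 5/27 + 4/27 = 1/3
P(Y=1 | obs) = 5/27 / 1/3 = 5/9
P(Y=2 | obs) = 4/27 / 1/3 = 4/9

P(Y = 2 | obs) = 4/9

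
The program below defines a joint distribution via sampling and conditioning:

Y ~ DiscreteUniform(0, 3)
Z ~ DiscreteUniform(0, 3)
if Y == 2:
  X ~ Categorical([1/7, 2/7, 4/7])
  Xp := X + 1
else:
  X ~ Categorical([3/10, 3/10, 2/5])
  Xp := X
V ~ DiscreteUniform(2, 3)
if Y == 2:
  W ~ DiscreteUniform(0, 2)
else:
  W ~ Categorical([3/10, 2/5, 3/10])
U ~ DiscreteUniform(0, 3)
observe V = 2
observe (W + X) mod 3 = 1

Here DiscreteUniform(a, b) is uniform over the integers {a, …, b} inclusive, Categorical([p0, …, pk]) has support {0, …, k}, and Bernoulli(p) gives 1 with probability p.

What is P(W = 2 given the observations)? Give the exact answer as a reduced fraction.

Enumerate traces; 192 have nonzero weight after conditioning:
  (Y=0, Z=0, X=0, V=2, W=1, U=0) weight 3/3200
  (Y=0, Z=0, X=0, V=2, W=1, U=1) weight 3/3200
  (Y=0, Z=0, X=0, V=2, W=1, U=2) weight 3/3200
  (Y=0, Z=0, X=0, V=2, W=1, U=3) weight 3/3200
  (Y=0, Z=0, X=1, V=2, W=0, U=0) weight 9/12800
  (Y=0, Z=0, X=1, V=2, W=0, U=1) weight 9/12800
  (Y=0, Z=0, X=1, V=2, W=0, U=2) weight 9/12800
  (Y=0, Z=0, X=1, V=2, W=0, U=3) weight 9/12800
  (Y=0, Z=0, X=2, V=2, W=2, U=0) weight 3/3200
  … 183 more
Group by W:
  weight(W=0) = 767/16800
  weight(W=1) = 107/2100
  weight(W=2) = 289/4200
Total weight = 767/16800 + 107/2100 + 289/4200 = 397/2400
P(W=0 | obs) = 767/16800 / 397/2400 = 767/2779
P(W=1 | obs) = 107/2100 / 397/2400 = 856/2779
P(W=2 | obs) = 289/4200 / 397/2400 = 1156/2779

P(W = 2 | obs) = 1156/2779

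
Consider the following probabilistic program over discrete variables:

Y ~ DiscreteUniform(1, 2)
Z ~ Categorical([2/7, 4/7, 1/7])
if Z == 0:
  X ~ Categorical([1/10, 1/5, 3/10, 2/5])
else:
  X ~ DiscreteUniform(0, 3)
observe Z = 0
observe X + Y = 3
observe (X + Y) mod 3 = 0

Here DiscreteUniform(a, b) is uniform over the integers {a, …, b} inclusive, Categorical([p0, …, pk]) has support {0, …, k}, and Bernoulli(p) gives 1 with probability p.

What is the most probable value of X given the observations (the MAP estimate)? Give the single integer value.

argmax_v P(X = v | obs) = 2

Enumerate traces; 2 have nonzero weight after conditioning:
  (Y=1, Z=0, X=2) weight 3/70
  (Y=2, Z=0, X=1) weight 1/35
Group by X:
  weight(X=1) = 1/35
  weight(X=2) = 3/70
Total weight = 1/35 + 3/70 = 1/14
P(X=1 | obs) = 1/35 / 1/14 = 2/5
P(X=2 | obs) = 3/70 / 1/14 = 3/5
argmax = 2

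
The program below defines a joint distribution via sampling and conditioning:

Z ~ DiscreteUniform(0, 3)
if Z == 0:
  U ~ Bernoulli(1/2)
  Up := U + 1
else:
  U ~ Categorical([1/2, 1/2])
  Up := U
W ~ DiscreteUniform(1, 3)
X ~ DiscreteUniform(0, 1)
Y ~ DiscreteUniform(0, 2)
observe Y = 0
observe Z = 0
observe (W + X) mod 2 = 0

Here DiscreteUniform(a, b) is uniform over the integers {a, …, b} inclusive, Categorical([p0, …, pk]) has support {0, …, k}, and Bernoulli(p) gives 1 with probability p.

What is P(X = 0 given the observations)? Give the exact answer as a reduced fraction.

P(X = 0 | obs) = 1/3

Enumerate traces; 6 have nonzero weight after conditioning:
  (Z=0, U=0, W=1, X=1, Y=0) weight 1/144
  (Z=0, U=0, W=2, X=0, Y=0) weight 1/144
  (Z=0, U=0, W=3, X=1, Y=0) weight 1/144
  (Z=0, U=1, W=1, X=1, Y=0) weight 1/144
  (Z=0, U=1, W=2, X=0, Y=0) weight 1/144
  (Z=0, U=1, W=3, X=1, Y=0) weight 1/144
Group by X:
  weight(X=0) = 1/72
  weight(X=1) = 1/36
Total weight = 1/72 + 1/36 = 1/24
P(X=0 | obs) = 1/72 / 1/24 = 1/3
P(X=1 | obs) = 1/36 / 1/24 = 2/3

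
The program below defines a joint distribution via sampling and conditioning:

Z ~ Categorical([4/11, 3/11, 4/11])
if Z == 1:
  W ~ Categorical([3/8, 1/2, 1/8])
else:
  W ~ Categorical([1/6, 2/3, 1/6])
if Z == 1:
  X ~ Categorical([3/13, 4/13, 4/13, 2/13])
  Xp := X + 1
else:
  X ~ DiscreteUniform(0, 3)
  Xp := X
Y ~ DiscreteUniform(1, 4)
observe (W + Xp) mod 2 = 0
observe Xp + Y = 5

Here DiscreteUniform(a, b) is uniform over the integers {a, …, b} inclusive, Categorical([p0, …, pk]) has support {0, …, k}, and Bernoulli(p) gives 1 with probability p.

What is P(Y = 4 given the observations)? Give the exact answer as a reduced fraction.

Enumerate traces; 14 have nonzero weight after conditioning:
  (Z=0, W=0, X=2, Y=3) weight 1/264
  (Z=0, W=1, X=1, Y=4) weight 1/66
  (Z=0, W=1, X=3, Y=2) weight 1/66
  (Z=0, W=2, X=2, Y=3) weight 1/264
  (Z=1, W=0, X=1, Y=3) weight 9/1144
  (Z=1, W=0, X=3, Y=1) weight 9/2288
  (Z=1, W=1, X=0, Y=4) weight 9/1144
  (Z=1, W=1, X=2, Y=2) weight 3/286
  … 6 more
Group by Y:
  weight(Y=1) = 3/572
  weight(Y=2) = 35/858
  weight(Y=3) = 1/39
  weight(Y=4) = 131/3432
Total weight = 3/572 + 35/858 + 1/39 + 131/3432 = 29/264
P(Y=1 | obs) = 3/572 / 29/264 = 18/377
P(Y=2 | obs) = 35/858 / 29/264 = 140/377
P(Y=3 | obs) = 1/39 / 29/264 = 88/377
P(Y=4 | obs) = 131/3432 / 29/264 = 131/377

P(Y = 4 | obs) = 131/377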